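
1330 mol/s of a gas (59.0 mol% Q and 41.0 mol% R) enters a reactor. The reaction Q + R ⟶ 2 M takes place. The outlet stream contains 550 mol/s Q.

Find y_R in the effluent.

For Q: n = n₀ − 1ξ → 550 = 784.7 − 1ξ, giving ξ = 234.7 mol/s.
Outlet amounts (n = n₀ + ν ξ):
  Q: 784.7 − 1(234.7) = 550
  R: 545.3 − 1(234.7) = 310.6
  M: 0 + 2(234.7) = 469.4
Total out = 1330 mol/s; y_R = 310.6 / 1330 = 0.2335.

0.234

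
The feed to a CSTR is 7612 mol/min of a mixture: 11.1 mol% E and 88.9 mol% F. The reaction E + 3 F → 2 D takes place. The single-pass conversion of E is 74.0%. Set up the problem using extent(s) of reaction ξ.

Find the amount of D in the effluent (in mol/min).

1250 mol/min

E reacted = 0.74 × 844.9 = 625.2 mol/min; ν_E = −1, so ξ = 625.2/1 = 625.2 mol/min.
Outlet amounts (n = n₀ + ν ξ):
  E: 844.9 − 1(625.2) = 219.7
  F: 6767 − 3(625.2) = 4891
  D: 0 + 2(625.2) = 1250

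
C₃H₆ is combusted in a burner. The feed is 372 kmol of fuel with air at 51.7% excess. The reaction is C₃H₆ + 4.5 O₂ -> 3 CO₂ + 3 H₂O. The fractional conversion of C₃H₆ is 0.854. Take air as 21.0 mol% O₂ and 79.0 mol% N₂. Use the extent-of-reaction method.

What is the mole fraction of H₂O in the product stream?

Stoichiometric O₂ = 4.5 × 372 = 1674 kmol; O₂ fed = 1674 × 1.517 = 2539 kmol.
N₂ fed = 2539 × 79/21 = 9553 kmol.
Fuel reacted = 0.854 × 372 → ξ = 317.7 kmol.
Outlet (n = n₀ + ν ξ):
  C₃H₆: 372 − 1(317.7) = 54.31
  O₂: 2539 − 4.5(317.7) = 1110
  N₂: 9553 (inert)
  CO₂: 0 + 3(317.7) = 953.1
  H₂O: 0 + 3(317.7) = 953.1
Total out = 12620 kmol; y_H₂O = 953.1 / 12620 = 0.0755.

0.0755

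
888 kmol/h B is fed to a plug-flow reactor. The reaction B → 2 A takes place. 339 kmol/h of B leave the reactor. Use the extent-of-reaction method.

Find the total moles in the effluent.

For B: n = n₀ − 1ξ → 339 = 888 − 1ξ, giving ξ = 549 kmol/h.
Outlet amounts (n = n₀ + ν ξ):
  B: 888 − 1(549) = 339
  A: 0 + 2(549) = 1098
Total out = 339 + 1098 = 1437 kmol/h.

1440 kmol/h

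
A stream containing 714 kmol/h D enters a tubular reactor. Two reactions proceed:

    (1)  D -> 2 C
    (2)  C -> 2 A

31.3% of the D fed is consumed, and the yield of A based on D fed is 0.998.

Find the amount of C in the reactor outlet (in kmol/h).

Conversion of D: D consumed = 1ξ₁ = 0.313 × 714 → ξ₁ = 223.5 kmol/h.
Yield of A: 2ξ₂ / 714 = 0.998 → ξ₂ = 356.3 kmol/h.
Outlet amounts (n = n₀ + Σ ν·ξ):
  D: 714 − 1(223.5) = 490.5
  C: 0 + 2(223.5) − 1(356.3) = 90.68
  A: 0 + 2(356.3) = 712.6

90.7 kmol/h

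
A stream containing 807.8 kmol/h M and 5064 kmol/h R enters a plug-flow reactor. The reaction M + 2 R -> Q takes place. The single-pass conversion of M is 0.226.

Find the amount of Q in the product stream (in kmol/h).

M reacted = 0.226 × 807.8 = 182.6 kmol/h; ν_M = −1, so ξ = 182.6/1 = 182.6 kmol/h.
Outlet amounts (n = n₀ + ν ξ):
  M: 807.8 − 1(182.6) = 625.2
  R: 5064 − 2(182.6) = 4699
  Q: 0 + 1(182.6) = 182.6

183 kmol/h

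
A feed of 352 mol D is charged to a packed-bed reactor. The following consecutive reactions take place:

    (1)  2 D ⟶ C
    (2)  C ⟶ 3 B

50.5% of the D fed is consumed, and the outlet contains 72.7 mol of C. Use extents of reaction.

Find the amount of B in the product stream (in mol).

48.5 mol

Conversion of D: D consumed = 2ξ₁ = 0.505 × 352 → ξ₁ = 88.88 mol.
C balance: n_C = 0 + 1ξ₁ − 1ξ₂ = 72.7 → ξ₂ = (1·88.88 − 72.7)/1 = 16.18 mol.
Outlet amounts (n = n₀ + Σ ν·ξ):
  D: 352 − 2(88.88) = 174.2
  C: 0 + 1(88.88) − 1(16.18) = 72.7
  B: 0 + 3(16.18) = 48.54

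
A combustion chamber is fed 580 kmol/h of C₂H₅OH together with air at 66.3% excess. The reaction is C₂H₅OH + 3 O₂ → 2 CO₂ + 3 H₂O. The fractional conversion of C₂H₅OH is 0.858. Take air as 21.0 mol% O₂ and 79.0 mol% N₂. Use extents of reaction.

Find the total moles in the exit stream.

14900 kmol/h

Stoichiometric O₂ = 3 × 580 = 1740 kmol/h; O₂ fed = 1740 × 1.663 = 2894 kmol/h.
N₂ fed = 2894 × 79/21 = 10890 kmol/h.
Fuel reacted = 0.858 × 580 → ξ = 497.6 kmol/h.
Outlet (n = n₀ + ν ξ):
  C₂H₅OH: 580 − 1(497.6) = 82.36
  O₂: 2894 − 3(497.6) = 1401
  N₂: 10890 (inert)
  CO₂: 0 + 2(497.6) = 995.3
  H₂O: 0 + 3(497.6) = 1493
Total out = 82.36 + 1401 + 10890 + 995.3 + 1493 = 14860 kmol/h.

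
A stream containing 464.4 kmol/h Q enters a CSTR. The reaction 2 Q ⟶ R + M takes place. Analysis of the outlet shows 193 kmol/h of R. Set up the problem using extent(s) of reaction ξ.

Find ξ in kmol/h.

For R: n = n₀ + 1ξ → 193 = 0 + 1ξ, giving ξ = 193 kmol/h.
Outlet amounts (n = n₀ + ν ξ):
  Q: 464.4 − 2(193) = 78.4
  R: 0 + 1(193) = 193
  M: 0 + 1(193) = 193

ξ = 193 kmol/h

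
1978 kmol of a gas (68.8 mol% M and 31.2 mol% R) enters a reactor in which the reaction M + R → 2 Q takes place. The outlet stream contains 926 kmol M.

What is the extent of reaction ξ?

For M: n = n₀ − 1ξ → 926 = 1361 − 1ξ, giving ξ = 434.9 kmol.
Outlet amounts (n = n₀ + ν ξ):
  M: 1361 − 1(434.9) = 926
  R: 617.1 − 1(434.9) = 182.3
  Q: 0 + 2(434.9) = 869.7

ξ = 435 kmol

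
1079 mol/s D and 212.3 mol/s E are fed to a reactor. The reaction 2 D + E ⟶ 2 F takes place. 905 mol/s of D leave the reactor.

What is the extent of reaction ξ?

ξ = 87 mol/s

For D: n = n₀ − 2ξ → 905 = 1079 − 2ξ, giving ξ = 87 mol/s.
Outlet amounts (n = n₀ + ν ξ):
  D: 1079 − 2(87) = 905
  E: 212.3 − 1(87) = 125.3
  F: 0 + 2(87) = 174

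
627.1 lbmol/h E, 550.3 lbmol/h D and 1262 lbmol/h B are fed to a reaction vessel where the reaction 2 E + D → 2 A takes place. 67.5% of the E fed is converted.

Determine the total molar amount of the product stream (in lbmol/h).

2230 lbmol/h

E reacted = 0.675 × 627.1 = 423.3 lbmol/h; ν_E = −2, so ξ = 423.3/2 = 211.6 lbmol/h.
Outlet amounts (n = n₀ + ν ξ):
  E: 627.1 − 2(211.6) = 203.8
  D: 550.3 − 1(211.6) = 338.7
  A: 0 + 2(211.6) = 423.3
  B: 1262 (inert)
Total out = 203.8 + 338.7 + 423.3 + 1262 = 2228 lbmol/h.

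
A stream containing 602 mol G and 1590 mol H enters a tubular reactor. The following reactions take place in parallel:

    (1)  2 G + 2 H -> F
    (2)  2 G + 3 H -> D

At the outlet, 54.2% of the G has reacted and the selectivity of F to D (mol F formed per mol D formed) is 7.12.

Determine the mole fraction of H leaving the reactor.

Conversion of G: G consumed = 0.542 × 602 = 326.3 mol = 2ξ₁ + 2ξ₂.
Selectivity: 1ξ₁ / (1ξ₂) = 7.12 → ξ₁ = 7.12 ξ₂.
Substitute: (2·7.12 + 2) ξ₂ = 326.3 → ξ₂ = 20.09 mol, ξ₁ = 143.1 mol.
Outlet amounts (n = n₀ + Σ ν·ξ):
  G: 602 − 2(143.1) − 2(20.09) = 275.7
  H: 1590 − 2(143.1) − 3(20.09) = 1244
  F: 0 + 1(143.1) = 143.1
  D: 0 + 1(20.09) = 20.09
Total out = 1682 mol; y_H = 1244 / 1682 = 0.7392.

0.739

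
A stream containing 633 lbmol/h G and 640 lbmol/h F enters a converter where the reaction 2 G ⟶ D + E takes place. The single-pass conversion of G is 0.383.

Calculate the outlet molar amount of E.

G reacted = 0.383 × 633 = 242.4 lbmol/h; ν_G = −2, so ξ = 242.4/2 = 121.2 lbmol/h.
Outlet amounts (n = n₀ + ν ξ):
  G: 633 − 2(121.2) = 390.6
  D: 0 + 1(121.2) = 121.2
  E: 0 + 1(121.2) = 121.2
  F: 640 (inert)

121 lbmol/h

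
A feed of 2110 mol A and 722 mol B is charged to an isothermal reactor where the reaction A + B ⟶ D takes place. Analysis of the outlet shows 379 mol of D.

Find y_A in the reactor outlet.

0.706

For D: n = n₀ + 1ξ → 379 = 0 + 1ξ, giving ξ = 379 mol.
Outlet amounts (n = n₀ + ν ξ):
  A: 2110 − 1(379) = 1731
  B: 722 − 1(379) = 343
  D: 0 + 1(379) = 379
Total out = 2453 mol; y_A = 1731 / 2453 = 0.7057.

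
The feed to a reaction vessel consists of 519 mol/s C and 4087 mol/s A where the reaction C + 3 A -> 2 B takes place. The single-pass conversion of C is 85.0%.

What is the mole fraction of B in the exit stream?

C reacted = 0.85 × 519 = 441.1 mol/s; ν_C = −1, so ξ = 441.1/1 = 441.1 mol/s.
Outlet amounts (n = n₀ + ν ξ):
  C: 519 − 1(441.1) = 77.85
  A: 4087 − 3(441.1) = 2764
  B: 0 + 2(441.1) = 882.3
Total out = 3724 mol/s; y_B = 882.3 / 3724 = 0.2369.

0.237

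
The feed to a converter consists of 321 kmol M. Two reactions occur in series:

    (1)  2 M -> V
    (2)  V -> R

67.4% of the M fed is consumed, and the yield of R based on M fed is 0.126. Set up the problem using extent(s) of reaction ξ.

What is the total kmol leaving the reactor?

213 kmol

Conversion of M: M consumed = 2ξ₁ = 0.674 × 321 → ξ₁ = 108.2 kmol.
Yield of R: 1ξ₂ / 321 = 0.126 → ξ₂ = 40.45 kmol.
Outlet amounts (n = n₀ + Σ ν·ξ):
  M: 321 − 2(108.2) = 104.6
  V: 0 + 1(108.2) − 1(40.45) = 67.73
  R: 0 + 1(40.45) = 40.45
Total out = 104.6 + 67.73 + 40.45 = 212.8 kmol.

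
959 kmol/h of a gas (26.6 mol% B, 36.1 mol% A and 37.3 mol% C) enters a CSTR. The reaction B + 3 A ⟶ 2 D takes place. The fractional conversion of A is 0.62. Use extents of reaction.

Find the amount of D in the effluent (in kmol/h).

143 kmol/h

A reacted = 0.62 × 346.2 = 214.6 kmol/h; ν_A = −3, so ξ = 214.6/3 = 71.55 kmol/h.
Outlet amounts (n = n₀ + ν ξ):
  B: 255.1 − 1(71.55) = 183.5
  A: 346.2 − 3(71.55) = 131.6
  D: 0 + 2(71.55) = 143.1
  C: 357.7 (inert)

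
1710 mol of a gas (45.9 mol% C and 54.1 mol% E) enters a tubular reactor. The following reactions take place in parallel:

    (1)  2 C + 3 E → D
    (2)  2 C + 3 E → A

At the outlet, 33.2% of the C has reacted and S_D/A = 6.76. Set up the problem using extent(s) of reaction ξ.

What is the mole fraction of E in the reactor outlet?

0.449

Conversion of C: C consumed = 0.332 × 784.9 = 260.6 mol = 2ξ₁ + 2ξ₂.
Selectivity: 1ξ₁ / (1ξ₂) = 6.76 → ξ₁ = 6.76 ξ₂.
Substitute: (2·6.76 + 2) ξ₂ = 260.6 → ξ₂ = 16.79 mol, ξ₁ = 113.5 mol.
Outlet amounts (n = n₀ + Σ ν·ξ):
  C: 784.9 − 2(113.5) − 2(16.79) = 524.3
  E: 925.1 − 3(113.5) − 3(16.79) = 534.2
  D: 0 + 1(113.5) = 113.5
  A: 0 + 1(16.79) = 16.79
Total out = 1189 mol; y_E = 534.2 / 1189 = 0.4494.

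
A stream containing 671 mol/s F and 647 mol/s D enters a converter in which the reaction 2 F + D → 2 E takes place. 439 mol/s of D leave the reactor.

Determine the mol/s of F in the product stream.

255 mol/s

For D: n = n₀ − 1ξ → 439 = 647 − 1ξ, giving ξ = 208 mol/s.
Outlet amounts (n = n₀ + ν ξ):
  F: 671 − 2(208) = 255
  D: 647 − 1(208) = 439
  E: 0 + 2(208) = 416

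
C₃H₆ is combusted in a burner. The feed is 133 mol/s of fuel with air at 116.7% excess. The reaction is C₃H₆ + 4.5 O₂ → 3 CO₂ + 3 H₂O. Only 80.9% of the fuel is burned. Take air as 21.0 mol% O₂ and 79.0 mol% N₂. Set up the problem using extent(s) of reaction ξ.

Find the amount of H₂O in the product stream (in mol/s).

323 mol/s

Stoichiometric O₂ = 4.5 × 133 = 598.5 mol/s; O₂ fed = 598.5 × 2.167 = 1297 mol/s.
N₂ fed = 1297 × 79/21 = 4879 mol/s.
Fuel reacted = 0.809 × 133 → ξ = 107.6 mol/s.
Outlet (n = n₀ + ν ξ):
  C₃H₆: 133 − 1(107.6) = 25.4
  O₂: 1297 − 4.5(107.6) = 812.8
  N₂: 4879 (inert)
  CO₂: 0 + 3(107.6) = 322.8
  H₂O: 0 + 3(107.6) = 322.8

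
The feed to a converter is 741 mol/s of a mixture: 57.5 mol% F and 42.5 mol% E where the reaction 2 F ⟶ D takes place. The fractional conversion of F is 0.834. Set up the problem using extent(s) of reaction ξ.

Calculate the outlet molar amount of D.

178 mol/s

F reacted = 0.834 × 426.1 = 355.3 mol/s; ν_F = −2, so ξ = 355.3/2 = 177.7 mol/s.
Outlet amounts (n = n₀ + ν ξ):
  F: 426.1 − 2(177.7) = 70.73
  D: 0 + 1(177.7) = 177.7
  E: 314.9 (inert)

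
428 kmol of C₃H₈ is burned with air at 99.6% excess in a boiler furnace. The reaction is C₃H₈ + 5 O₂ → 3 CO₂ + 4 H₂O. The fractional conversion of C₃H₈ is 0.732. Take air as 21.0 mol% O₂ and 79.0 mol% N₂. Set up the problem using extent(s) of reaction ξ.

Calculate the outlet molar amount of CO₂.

Stoichiometric O₂ = 5 × 428 = 2140 kmol; O₂ fed = 2140 × 1.996 = 4271 kmol.
N₂ fed = 4271 × 79/21 = 16070 kmol.
Fuel reacted = 0.732 × 428 → ξ = 313.3 kmol.
Outlet (n = n₀ + ν ξ):
  C₃H₈: 428 − 1(313.3) = 114.7
  O₂: 4271 − 5(313.3) = 2705
  N₂: 16070 (inert)
  CO₂: 0 + 3(313.3) = 939.9
  H₂O: 0 + 4(313.3) = 1253

940 kmol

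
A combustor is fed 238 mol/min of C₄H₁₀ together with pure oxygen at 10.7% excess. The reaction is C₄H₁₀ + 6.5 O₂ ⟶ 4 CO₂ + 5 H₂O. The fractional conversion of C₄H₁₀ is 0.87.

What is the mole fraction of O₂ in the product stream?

0.162

Stoichiometric O₂ = 6.5 × 238 = 1547 mol/min; O₂ fed = 1547 × 1.107 = 1713 mol/min.
Fuel reacted = 0.87 × 238 → ξ = 207.1 mol/min.
Outlet (n = n₀ + ν ξ):
  C₄H₁₀: 238 − 1(207.1) = 30.94
  O₂: 1713 − 6.5(207.1) = 366.6
  CO₂: 0 + 4(207.1) = 828.2
  H₂O: 0 + 5(207.1) = 1035
Total out = 2261 mol/min; y_O₂ = 366.6 / 2261 = 0.1621.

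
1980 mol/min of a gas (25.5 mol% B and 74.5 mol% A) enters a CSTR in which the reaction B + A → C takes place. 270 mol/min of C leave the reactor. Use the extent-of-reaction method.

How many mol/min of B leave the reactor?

235 mol/min

For C: n = n₀ + 1ξ → 270 = 0 + 1ξ, giving ξ = 270 mol/min.
Outlet amounts (n = n₀ + ν ξ):
  B: 504.9 − 1(270) = 234.9
  A: 1475 − 1(270) = 1205
  C: 0 + 1(270) = 270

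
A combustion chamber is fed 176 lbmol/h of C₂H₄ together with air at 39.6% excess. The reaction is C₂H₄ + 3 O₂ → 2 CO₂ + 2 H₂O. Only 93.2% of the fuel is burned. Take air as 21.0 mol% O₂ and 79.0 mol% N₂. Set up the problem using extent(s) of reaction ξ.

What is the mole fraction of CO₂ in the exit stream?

0.089

Stoichiometric O₂ = 3 × 176 = 528 lbmol/h; O₂ fed = 528 × 1.396 = 737.1 lbmol/h.
N₂ fed = 737.1 × 79/21 = 2773 lbmol/h.
Fuel reacted = 0.932 × 176 → ξ = 164 lbmol/h.
Outlet (n = n₀ + ν ξ):
  C₂H₄: 176 − 1(164) = 11.97
  O₂: 737.1 − 3(164) = 245
  N₂: 2773 (inert)
  CO₂: 0 + 2(164) = 328.1
  H₂O: 0 + 2(164) = 328.1
Total out = 3686 lbmol/h; y_CO₂ = 328.1 / 3686 = 0.089.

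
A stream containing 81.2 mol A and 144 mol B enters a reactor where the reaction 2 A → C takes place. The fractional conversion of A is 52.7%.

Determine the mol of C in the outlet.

A reacted = 0.527 × 81.2 = 42.79 mol; ν_A = −2, so ξ = 42.79/2 = 21.4 mol.
Outlet amounts (n = n₀ + ν ξ):
  A: 81.2 − 2(21.4) = 38.41
  C: 0 + 1(21.4) = 21.4
  B: 144 (inert)

21.4 mol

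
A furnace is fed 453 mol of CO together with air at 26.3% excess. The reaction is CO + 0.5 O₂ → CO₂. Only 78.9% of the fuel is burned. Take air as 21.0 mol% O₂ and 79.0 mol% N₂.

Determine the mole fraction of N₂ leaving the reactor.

0.658

Stoichiometric O₂ = 0.5 × 453 = 226.5 mol; O₂ fed = 226.5 × 1.263 = 286.1 mol.
N₂ fed = 286.1 × 79/21 = 1076 mol.
Fuel reacted = 0.789 × 453 → ξ = 357.4 mol.
Outlet (n = n₀ + ν ξ):
  CO: 453 − 1(357.4) = 95.58
  O₂: 286.1 − 0.5(357.4) = 107.4
  N₂: 1076 (inert)
  CO₂: 0 + 1(357.4) = 357.4
Total out = 1637 mol; y_N₂ = 1076 / 1637 = 0.6576.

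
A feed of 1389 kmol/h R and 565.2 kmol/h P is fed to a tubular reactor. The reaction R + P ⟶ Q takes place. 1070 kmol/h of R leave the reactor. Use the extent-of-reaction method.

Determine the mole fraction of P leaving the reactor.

0.151

For R: n = n₀ − 1ξ → 1070 = 1389 − 1ξ, giving ξ = 319 kmol/h.
Outlet amounts (n = n₀ + ν ξ):
  R: 1389 − 1(319) = 1070
  P: 565.2 − 1(319) = 246.2
  Q: 0 + 1(319) = 319
Total out = 1635 kmol/h; y_P = 246.2 / 1635 = 0.1506.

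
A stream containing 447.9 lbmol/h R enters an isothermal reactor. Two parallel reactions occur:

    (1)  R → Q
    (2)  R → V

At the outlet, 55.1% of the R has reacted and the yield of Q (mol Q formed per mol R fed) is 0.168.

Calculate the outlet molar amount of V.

172 lbmol/h

Yield of Q: 1ξ₁ / 447.9 = 0.168 → ξ₁ = 75.25 lbmol/h.
Conversion of R: 1ξ₁ + 1ξ₂ = 0.551 × 447.9 = 246.8 → ξ₂ = 171.5 lbmol/h.
Outlet amounts (n = n₀ + Σ ν·ξ):
  R: 447.9 − 1(75.25) − 1(171.5) = 201.1
  Q: 0 + 1(75.25) = 75.25
  V: 0 + 1(171.5) = 171.5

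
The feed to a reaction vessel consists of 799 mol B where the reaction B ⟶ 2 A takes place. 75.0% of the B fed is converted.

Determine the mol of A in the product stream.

B reacted = 0.75 × 799 = 599.2 mol; ν_B = −1, so ξ = 599.2/1 = 599.2 mol.
Outlet amounts (n = n₀ + ν ξ):
  B: 799 − 1(599.2) = 199.8
  A: 0 + 2(599.2) = 1198

1200 mol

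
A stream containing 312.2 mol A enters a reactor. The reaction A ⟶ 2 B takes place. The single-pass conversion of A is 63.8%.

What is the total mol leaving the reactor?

A reacted = 0.638 × 312.2 = 199.2 mol; ν_A = −1, so ξ = 199.2/1 = 199.2 mol.
Outlet amounts (n = n₀ + ν ξ):
  A: 312.2 − 1(199.2) = 113
  B: 0 + 2(199.2) = 398.4
Total out = 113 + 398.4 = 511.4 mol.

511 mol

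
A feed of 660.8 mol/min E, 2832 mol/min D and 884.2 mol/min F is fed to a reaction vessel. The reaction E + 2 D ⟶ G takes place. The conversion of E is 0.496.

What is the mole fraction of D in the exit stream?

0.585

E reacted = 0.496 × 660.8 = 327.8 mol/min; ν_E = −1, so ξ = 327.8/1 = 327.8 mol/min.
Outlet amounts (n = n₀ + ν ξ):
  E: 660.8 − 1(327.8) = 333
  D: 2832 − 2(327.8) = 2176
  G: 0 + 1(327.8) = 327.8
  F: 884.2 (inert)
Total out = 3721 mol/min; y_D = 2176 / 3721 = 0.5848.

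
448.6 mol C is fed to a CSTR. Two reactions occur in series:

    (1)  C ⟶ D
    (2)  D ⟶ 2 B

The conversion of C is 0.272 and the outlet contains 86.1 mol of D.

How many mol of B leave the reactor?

71.8 mol

Conversion of C: C consumed = 1ξ₁ = 0.272 × 448.6 → ξ₁ = 122 mol.
D balance: n_D = 0 + 1ξ₁ − 1ξ₂ = 86.1 → ξ₂ = (1·122 − 86.1)/1 = 35.92 mol.
Outlet amounts (n = n₀ + Σ ν·ξ):
  C: 448.6 − 1(122) = 326.6
  D: 0 + 1(122) − 1(35.92) = 86.1
  B: 0 + 2(35.92) = 71.84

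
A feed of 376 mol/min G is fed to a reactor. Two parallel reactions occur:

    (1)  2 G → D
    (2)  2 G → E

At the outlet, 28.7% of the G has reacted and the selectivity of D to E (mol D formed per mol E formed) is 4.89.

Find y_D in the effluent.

Conversion of G: G consumed = 0.287 × 376 = 107.9 mol/min = 2ξ₁ + 2ξ₂.
Selectivity: 1ξ₁ / (1ξ₂) = 4.89 → ξ₁ = 4.89 ξ₂.
Substitute: (2·4.89 + 2) ξ₂ = 107.9 → ξ₂ = 9.161 mol/min, ξ₁ = 44.8 mol/min.
Outlet amounts (n = n₀ + Σ ν·ξ):
  G: 376 − 2(44.8) − 2(9.161) = 268.1
  D: 0 + 1(44.8) = 44.8
  E: 0 + 1(9.161) = 9.161
Total out = 322 mol/min; y_D = 44.8 / 322 = 0.1391.

0.139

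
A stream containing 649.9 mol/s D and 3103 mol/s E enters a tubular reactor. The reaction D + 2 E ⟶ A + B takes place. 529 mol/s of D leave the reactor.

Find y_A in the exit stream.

For D: n = n₀ − 1ξ → 529 = 649.9 − 1ξ, giving ξ = 120.9 mol/s.
Outlet amounts (n = n₀ + ν ξ):
  D: 649.9 − 1(120.9) = 529
  E: 3103 − 2(120.9) = 2861
  A: 0 + 1(120.9) = 120.9
  B: 0 + 1(120.9) = 120.9
Total out = 3632 mol/s; y_A = 120.9 / 3632 = 0.03329.

0.0333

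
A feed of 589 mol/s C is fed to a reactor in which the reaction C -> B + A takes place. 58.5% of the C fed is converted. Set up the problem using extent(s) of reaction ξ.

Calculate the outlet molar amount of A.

345 mol/s

C reacted = 0.585 × 589 = 344.6 mol/s; ν_C = −1, so ξ = 344.6/1 = 344.6 mol/s.
Outlet amounts (n = n₀ + ν ξ):
  C: 589 − 1(344.6) = 244.4
  B: 0 + 1(344.6) = 344.6
  A: 0 + 1(344.6) = 344.6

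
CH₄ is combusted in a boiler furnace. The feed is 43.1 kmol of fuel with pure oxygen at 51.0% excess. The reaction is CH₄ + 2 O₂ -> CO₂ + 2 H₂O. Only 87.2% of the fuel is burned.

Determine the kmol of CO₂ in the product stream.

Stoichiometric O₂ = 2 × 43.1 = 86.2 kmol; O₂ fed = 86.2 × 1.510 = 130.2 kmol.
Fuel reacted = 0.872 × 43.1 → ξ = 37.58 kmol.
Outlet (n = n₀ + ν ξ):
  CH₄: 43.1 − 1(37.58) = 5.517
  O₂: 130.2 − 2(37.58) = 55
  CO₂: 0 + 1(37.58) = 37.58
  H₂O: 0 + 2(37.58) = 75.17

37.6 kmol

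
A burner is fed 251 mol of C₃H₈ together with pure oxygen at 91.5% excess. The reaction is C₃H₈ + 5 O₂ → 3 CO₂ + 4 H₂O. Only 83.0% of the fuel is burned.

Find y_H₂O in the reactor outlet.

Stoichiometric O₂ = 5 × 251 = 1255 mol; O₂ fed = 1255 × 1.915 = 2403 mol.
Fuel reacted = 0.83 × 251 → ξ = 208.3 mol.
Outlet (n = n₀ + ν ξ):
  C₃H₈: 251 − 1(208.3) = 42.67
  O₂: 2403 − 5(208.3) = 1362
  CO₂: 0 + 3(208.3) = 625
  H₂O: 0 + 4(208.3) = 833.3
Total out = 2863 mol; y_H₂O = 833.3 / 2863 = 0.2911.

0.291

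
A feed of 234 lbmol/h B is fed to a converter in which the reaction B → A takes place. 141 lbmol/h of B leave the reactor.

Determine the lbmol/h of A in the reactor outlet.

93 lbmol/h

For B: n = n₀ − 1ξ → 141 = 234 − 1ξ, giving ξ = 93 lbmol/h.
Outlet amounts (n = n₀ + ν ξ):
  B: 234 − 1(93) = 141
  A: 0 + 1(93) = 93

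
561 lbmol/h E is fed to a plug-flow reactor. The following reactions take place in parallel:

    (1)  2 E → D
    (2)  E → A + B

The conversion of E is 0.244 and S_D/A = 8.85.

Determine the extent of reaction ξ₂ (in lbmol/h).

Conversion of E: E consumed = 0.244 × 561 = 136.9 lbmol/h = 2ξ₁ + 1ξ₂.
Selectivity: 1ξ₁ / (1ξ₂) = 8.85 → ξ₁ = 8.85 ξ₂.
Substitute: (2·8.85 + 1) ξ₂ = 136.9 → ξ₂ = 7.32 lbmol/h, ξ₁ = 64.78 lbmol/h.
Outlet amounts (n = n₀ + Σ ν·ξ):
  E: 561 − 2(64.78) − 1(7.32) = 424.1
  D: 0 + 1(64.78) = 64.78
  A: 0 + 1(7.32) = 7.32
  B: 0 + 1(7.32) = 7.32

ξ₂ = 7.32 lbmol/h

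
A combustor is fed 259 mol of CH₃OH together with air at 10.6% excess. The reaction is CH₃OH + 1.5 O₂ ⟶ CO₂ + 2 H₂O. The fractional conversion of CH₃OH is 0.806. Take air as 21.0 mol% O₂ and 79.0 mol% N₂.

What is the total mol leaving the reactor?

Stoichiometric O₂ = 1.5 × 259 = 388.5 mol; O₂ fed = 388.5 × 1.106 = 429.7 mol.
N₂ fed = 429.7 × 79/21 = 1616 mol.
Fuel reacted = 0.806 × 259 → ξ = 208.8 mol.
Outlet (n = n₀ + ν ξ):
  CH₃OH: 259 − 1(208.8) = 50.25
  O₂: 429.7 − 1.5(208.8) = 116.6
  N₂: 1616 (inert)
  CO₂: 0 + 1(208.8) = 208.8
  H₂O: 0 + 2(208.8) = 417.5
Total out = 50.25 + 116.6 + 1616 + 208.8 + 417.5 = 2409 mol.

2410 mol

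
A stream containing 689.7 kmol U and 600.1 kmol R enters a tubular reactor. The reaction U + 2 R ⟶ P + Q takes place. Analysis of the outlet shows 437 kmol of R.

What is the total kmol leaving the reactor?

1210 kmol

For R: n = n₀ − 2ξ → 437 = 600.1 − 2ξ, giving ξ = 81.55 kmol.
Outlet amounts (n = n₀ + ν ξ):
  U: 689.7 − 1(81.55) = 608.2
  R: 600.1 − 2(81.55) = 437
  P: 0 + 1(81.55) = 81.55
  Q: 0 + 1(81.55) = 81.55
Total out = 608.2 + 437 + 81.55 + 81.55 = 1208 kmol.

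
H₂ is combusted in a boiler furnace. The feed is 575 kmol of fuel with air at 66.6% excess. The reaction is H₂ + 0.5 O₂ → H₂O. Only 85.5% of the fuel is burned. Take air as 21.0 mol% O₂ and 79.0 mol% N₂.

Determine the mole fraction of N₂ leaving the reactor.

0.69

Stoichiometric O₂ = 0.5 × 575 = 287.5 kmol; O₂ fed = 287.5 × 1.666 = 479 kmol.
N₂ fed = 479 × 79/21 = 1802 kmol.
Fuel reacted = 0.855 × 575 → ξ = 491.6 kmol.
Outlet (n = n₀ + ν ξ):
  H₂: 575 − 1(491.6) = 83.38
  O₂: 479 − 0.5(491.6) = 233.2
  N₂: 1802 (inert)
  H₂O: 0 + 1(491.6) = 491.6
Total out = 2610 kmol; y_N₂ = 1802 / 2610 = 0.6904.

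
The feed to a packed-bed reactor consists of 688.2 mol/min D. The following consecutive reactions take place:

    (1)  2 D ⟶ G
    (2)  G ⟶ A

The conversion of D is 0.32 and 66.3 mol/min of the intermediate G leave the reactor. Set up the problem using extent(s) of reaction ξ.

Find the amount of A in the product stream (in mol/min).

Conversion of D: D consumed = 2ξ₁ = 0.32 × 688.2 → ξ₁ = 110.1 mol/min.
G balance: n_G = 0 + 1ξ₁ − 1ξ₂ = 66.3 → ξ₂ = (1·110.1 − 66.3)/1 = 43.81 mol/min.
Outlet amounts (n = n₀ + Σ ν·ξ):
  D: 688.2 − 2(110.1) = 468
  G: 0 + 1(110.1) − 1(43.81) = 66.3
  A: 0 + 1(43.81) = 43.81

43.8 mol/min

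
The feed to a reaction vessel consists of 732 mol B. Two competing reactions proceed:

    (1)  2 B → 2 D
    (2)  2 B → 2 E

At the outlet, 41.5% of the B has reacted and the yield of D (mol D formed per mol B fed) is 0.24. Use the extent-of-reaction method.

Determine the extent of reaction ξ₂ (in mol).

ξ₂ = 64 mol

Yield of D: 2ξ₁ / 732 = 0.24 → ξ₁ = 87.84 mol.
Conversion of B: 2ξ₁ + 2ξ₂ = 0.415 × 732 = 303.8 → ξ₂ = 64.05 mol.
Outlet amounts (n = n₀ + Σ ν·ξ):
  B: 732 − 2(87.84) − 2(64.05) = 428.2
  D: 0 + 2(87.84) = 175.7
  E: 0 + 2(64.05) = 128.1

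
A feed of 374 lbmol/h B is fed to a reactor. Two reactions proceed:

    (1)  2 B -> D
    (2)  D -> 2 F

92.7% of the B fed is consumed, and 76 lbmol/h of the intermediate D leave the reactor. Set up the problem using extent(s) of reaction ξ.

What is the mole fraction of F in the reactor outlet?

0.653

Conversion of B: B consumed = 2ξ₁ = 0.927 × 374 → ξ₁ = 173.3 lbmol/h.
D balance: n_D = 0 + 1ξ₁ − 1ξ₂ = 76 → ξ₂ = (1·173.3 − 76)/1 = 97.35 lbmol/h.
Outlet amounts (n = n₀ + Σ ν·ξ):
  B: 374 − 2(173.3) = 27.3
  D: 0 + 1(173.3) − 1(97.35) = 76
  F: 0 + 2(97.35) = 194.7
Total out = 298 lbmol/h; y_F = 194.7 / 298 = 0.6533.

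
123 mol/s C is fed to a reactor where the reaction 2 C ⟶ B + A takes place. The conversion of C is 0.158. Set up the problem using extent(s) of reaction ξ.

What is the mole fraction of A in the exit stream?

0.079

C reacted = 0.158 × 123 = 19.43 mol/s; ν_C = −2, so ξ = 19.43/2 = 9.717 mol/s.
Outlet amounts (n = n₀ + ν ξ):
  C: 123 − 2(9.717) = 103.6
  B: 0 + 1(9.717) = 9.717
  A: 0 + 1(9.717) = 9.717
Total out = 123 mol/s; y_A = 9.717 / 123 = 0.079.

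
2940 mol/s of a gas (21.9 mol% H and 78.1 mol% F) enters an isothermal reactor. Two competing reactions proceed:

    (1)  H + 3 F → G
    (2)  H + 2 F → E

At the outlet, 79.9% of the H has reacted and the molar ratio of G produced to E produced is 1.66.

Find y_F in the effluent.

0.595

Conversion of H: H consumed = 0.799 × 643.9 = 514.4 mol/s = 1ξ₁ + 1ξ₂.
Selectivity: 1ξ₁ / (1ξ₂) = 1.66 → ξ₁ = 1.66 ξ₂.
Substitute: (1·1.66 + 1) ξ₂ = 514.4 → ξ₂ = 193.4 mol/s, ξ₁ = 321 mol/s.
Outlet amounts (n = n₀ + Σ ν·ξ):
  H: 643.9 − 1(321) − 1(193.4) = 129.4
  F: 2296 − 3(321) − 2(193.4) = 946.2
  G: 0 + 1(321) = 321
  E: 0 + 1(193.4) = 193.4
Total out = 1590 mol/s; y_F = 946.2 / 1590 = 0.5951.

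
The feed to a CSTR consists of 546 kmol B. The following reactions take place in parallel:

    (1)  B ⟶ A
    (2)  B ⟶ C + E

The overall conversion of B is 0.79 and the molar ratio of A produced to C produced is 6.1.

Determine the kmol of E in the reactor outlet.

Conversion of B: B consumed = 0.79 × 546 = 431.3 kmol = 1ξ₁ + 1ξ₂.
Selectivity: 1ξ₁ / (1ξ₂) = 6.1 → ξ₁ = 6.1 ξ₂.
Substitute: (1·6.1 + 1) ξ₂ = 431.3 → ξ₂ = 60.75 kmol, ξ₁ = 370.6 kmol.
Outlet amounts (n = n₀ + Σ ν·ξ):
  B: 546 − 1(370.6) − 1(60.75) = 114.7
  A: 0 + 1(370.6) = 370.6
  C: 0 + 1(60.75) = 60.75
  E: 0 + 1(60.75) = 60.75

60.8 kmol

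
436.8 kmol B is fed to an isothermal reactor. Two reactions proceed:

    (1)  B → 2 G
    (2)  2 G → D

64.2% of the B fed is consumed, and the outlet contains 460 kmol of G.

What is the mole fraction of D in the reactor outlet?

0.0756

Conversion of B: B consumed = 1ξ₁ = 0.642 × 436.8 → ξ₁ = 280.4 kmol.
G balance: n_G = 0 + 2ξ₁ − 2ξ₂ = 460 → ξ₂ = (2·280.4 − 460)/2 = 50.43 kmol.
Outlet amounts (n = n₀ + Σ ν·ξ):
  B: 436.8 − 1(280.4) = 156.4
  G: 0 + 2(280.4) − 2(50.43) = 460
  D: 0 + 1(50.43) = 50.43
Total out = 666.8 kmol; y_D = 50.43 / 666.8 = 0.07562.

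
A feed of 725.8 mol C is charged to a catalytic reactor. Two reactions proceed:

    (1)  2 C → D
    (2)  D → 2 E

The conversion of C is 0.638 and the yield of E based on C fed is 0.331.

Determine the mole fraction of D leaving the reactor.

0.181

Conversion of C: C consumed = 2ξ₁ = 0.638 × 725.8 → ξ₁ = 231.5 mol.
Yield of E: 2ξ₂ / 725.8 = 0.331 → ξ₂ = 120.1 mol.
Outlet amounts (n = n₀ + Σ ν·ξ):
  C: 725.8 − 2(231.5) = 262.7
  D: 0 + 1(231.5) − 1(120.1) = 111.4
  E: 0 + 2(120.1) = 240.2
Total out = 614.4 mol; y_D = 111.4 / 614.4 = 0.1813.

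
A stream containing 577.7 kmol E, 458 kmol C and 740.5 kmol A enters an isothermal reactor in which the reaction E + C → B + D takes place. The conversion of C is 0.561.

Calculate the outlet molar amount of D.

257 kmol

C reacted = 0.561 × 458 = 256.9 kmol; ν_C = −1, so ξ = 256.9/1 = 256.9 kmol.
Outlet amounts (n = n₀ + ν ξ):
  E: 577.7 − 1(256.9) = 320.8
  C: 458 − 1(256.9) = 201.1
  B: 0 + 1(256.9) = 256.9
  D: 0 + 1(256.9) = 256.9
  A: 740.5 (inert)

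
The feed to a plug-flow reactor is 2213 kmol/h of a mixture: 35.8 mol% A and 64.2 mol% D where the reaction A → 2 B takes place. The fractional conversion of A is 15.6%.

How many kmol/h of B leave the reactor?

A reacted = 0.156 × 792.3 = 123.6 kmol/h; ν_A = −1, so ξ = 123.6/1 = 123.6 kmol/h.
Outlet amounts (n = n₀ + ν ξ):
  A: 792.3 − 1(123.6) = 668.7
  B: 0 + 2(123.6) = 247.2
  D: 1421 (inert)

247 kmol/h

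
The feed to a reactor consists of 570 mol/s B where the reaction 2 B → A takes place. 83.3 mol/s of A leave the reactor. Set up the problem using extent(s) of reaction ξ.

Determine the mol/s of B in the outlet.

For A: n = n₀ + 1ξ → 83.3 = 0 + 1ξ, giving ξ = 83.3 mol/s.
Outlet amounts (n = n₀ + ν ξ):
  B: 570 − 2(83.3) = 403.4
  A: 0 + 1(83.3) = 83.3

403 mol/s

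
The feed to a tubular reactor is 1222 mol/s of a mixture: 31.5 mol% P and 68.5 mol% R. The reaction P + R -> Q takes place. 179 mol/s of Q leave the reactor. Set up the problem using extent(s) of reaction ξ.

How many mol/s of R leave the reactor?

658 mol/s

For Q: n = n₀ + 1ξ → 179 = 0 + 1ξ, giving ξ = 179 mol/s.
Outlet amounts (n = n₀ + ν ξ):
  P: 384.9 − 1(179) = 205.9
  R: 837.1 − 1(179) = 658.1
  Q: 0 + 1(179) = 179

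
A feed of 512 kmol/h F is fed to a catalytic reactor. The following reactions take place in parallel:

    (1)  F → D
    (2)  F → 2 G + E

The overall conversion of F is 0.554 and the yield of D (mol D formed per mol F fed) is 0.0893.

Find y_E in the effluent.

0.241

Yield of D: 1ξ₁ / 512 = 0.0893 → ξ₁ = 45.72 kmol/h.
Conversion of F: 1ξ₁ + 1ξ₂ = 0.554 × 512 = 283.6 → ξ₂ = 237.9 kmol/h.
Outlet amounts (n = n₀ + Σ ν·ξ):
  F: 512 − 1(45.72) − 1(237.9) = 228.4
  D: 0 + 1(45.72) = 45.72
  G: 0 + 2(237.9) = 475.9
  E: 0 + 1(237.9) = 237.9
Total out = 987.9 kmol/h; y_E = 237.9 / 987.9 = 0.2409.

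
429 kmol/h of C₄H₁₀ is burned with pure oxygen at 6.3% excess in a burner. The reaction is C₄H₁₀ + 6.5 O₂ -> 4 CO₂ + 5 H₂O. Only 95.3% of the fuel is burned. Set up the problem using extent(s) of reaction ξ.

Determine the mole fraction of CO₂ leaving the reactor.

Stoichiometric O₂ = 6.5 × 429 = 2788 kmol/h; O₂ fed = 2788 × 1.063 = 2964 kmol/h.
Fuel reacted = 0.953 × 429 → ξ = 408.8 kmol/h.
Outlet (n = n₀ + ν ξ):
  C₄H₁₀: 429 − 1(408.8) = 20.16
  O₂: 2964 − 6.5(408.8) = 306.7
  CO₂: 0 + 4(408.8) = 1635
  H₂O: 0 + 5(408.8) = 2044
Total out = 4006 kmol/h; y_CO₂ = 1635 / 4006 = 0.4082.

0.408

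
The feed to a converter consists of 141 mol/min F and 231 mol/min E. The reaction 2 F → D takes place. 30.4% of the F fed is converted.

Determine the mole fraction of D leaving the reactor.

0.0611

F reacted = 0.304 × 141 = 42.86 mol/min; ν_F = −2, so ξ = 42.86/2 = 21.43 mol/min.
Outlet amounts (n = n₀ + ν ξ):
  F: 141 − 2(21.43) = 98.14
  D: 0 + 1(21.43) = 21.43
  E: 231 (inert)
Total out = 350.6 mol/min; y_D = 21.43 / 350.6 = 0.06114.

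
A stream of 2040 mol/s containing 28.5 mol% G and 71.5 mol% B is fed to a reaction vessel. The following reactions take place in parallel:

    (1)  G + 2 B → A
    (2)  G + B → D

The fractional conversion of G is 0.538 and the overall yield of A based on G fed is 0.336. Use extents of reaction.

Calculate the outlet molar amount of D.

117 mol/s

Yield of A: 1ξ₁ / 581.4 = 0.336 → ξ₁ = 195.4 mol/s.
Conversion of G: 1ξ₁ + 1ξ₂ = 0.538 × 581.4 = 312.8 → ξ₂ = 117.4 mol/s.
Outlet amounts (n = n₀ + Σ ν·ξ):
  G: 581.4 − 1(195.4) − 1(117.4) = 268.6
  B: 1459 − 2(195.4) − 1(117.4) = 950.5
  A: 0 + 1(195.4) = 195.4
  D: 0 + 1(117.4) = 117.4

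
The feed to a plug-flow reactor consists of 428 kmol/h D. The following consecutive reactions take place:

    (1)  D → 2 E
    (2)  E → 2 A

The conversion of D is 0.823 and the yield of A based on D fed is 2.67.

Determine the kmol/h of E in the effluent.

Conversion of D: D consumed = 1ξ₁ = 0.823 × 428 → ξ₁ = 352.2 kmol/h.
Yield of A: 2ξ₂ / 428 = 2.67 → ξ₂ = 571.4 kmol/h.
Outlet amounts (n = n₀ + Σ ν·ξ):
  D: 428 − 1(352.2) = 75.76
  E: 0 + 2(352.2) − 1(571.4) = 133.1
  A: 0 + 2(571.4) = 1143

133 kmol/h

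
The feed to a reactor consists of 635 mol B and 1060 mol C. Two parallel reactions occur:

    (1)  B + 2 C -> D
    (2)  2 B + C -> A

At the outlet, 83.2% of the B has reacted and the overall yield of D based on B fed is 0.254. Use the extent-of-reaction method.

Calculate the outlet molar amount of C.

554 mol

Yield of D: 1ξ₁ / 635 = 0.254 → ξ₁ = 161.3 mol.
Conversion of B: 1ξ₁ + 2ξ₂ = 0.832 × 635 = 528.3 → ξ₂ = 183.5 mol.
Outlet amounts (n = n₀ + Σ ν·ξ):
  B: 635 − 1(161.3) − 2(183.5) = 106.7
  C: 1060 − 2(161.3) − 1(183.5) = 553.9
  D: 0 + 1(161.3) = 161.3
  A: 0 + 1(183.5) = 183.5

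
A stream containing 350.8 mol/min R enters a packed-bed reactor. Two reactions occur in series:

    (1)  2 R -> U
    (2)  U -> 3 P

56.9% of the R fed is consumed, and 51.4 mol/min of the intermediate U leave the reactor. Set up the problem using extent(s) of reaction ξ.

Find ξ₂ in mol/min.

ξ₂ = 48.4 mol/min

Conversion of R: R consumed = 2ξ₁ = 0.569 × 350.8 → ξ₁ = 99.8 mol/min.
U balance: n_U = 0 + 1ξ₁ − 1ξ₂ = 51.4 → ξ₂ = (1·99.8 − 51.4)/1 = 48.4 mol/min.
Outlet amounts (n = n₀ + Σ ν·ξ):
  R: 350.8 − 2(99.8) = 151.2
  U: 0 + 1(99.8) − 1(48.4) = 51.4
  P: 0 + 3(48.4) = 145.2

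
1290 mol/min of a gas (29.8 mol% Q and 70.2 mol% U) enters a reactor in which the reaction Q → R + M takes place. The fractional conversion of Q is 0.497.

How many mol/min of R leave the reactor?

Q reacted = 0.497 × 384.4 = 191.1 mol/min; ν_Q = −1, so ξ = 191.1/1 = 191.1 mol/min.
Outlet amounts (n = n₀ + ν ξ):
  Q: 384.4 − 1(191.1) = 193.4
  R: 0 + 1(191.1) = 191.1
  M: 0 + 1(191.1) = 191.1
  U: 905.6 (inert)

191 mol/min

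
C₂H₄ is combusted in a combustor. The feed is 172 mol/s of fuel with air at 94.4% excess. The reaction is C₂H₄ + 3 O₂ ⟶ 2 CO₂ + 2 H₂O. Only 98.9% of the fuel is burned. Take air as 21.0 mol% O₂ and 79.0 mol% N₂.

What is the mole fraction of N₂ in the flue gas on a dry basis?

0.819

Stoichiometric O₂ = 3 × 172 = 516 mol/s; O₂ fed = 516 × 1.944 = 1003 mol/s.
N₂ fed = 1003 × 79/21 = 3774 mol/s.
Fuel reacted = 0.989 × 172 → ξ = 170.1 mol/s.
Outlet (n = n₀ + ν ξ):
  C₂H₄: 172 − 1(170.1) = 1.892
  O₂: 1003 − 3(170.1) = 492.8
  N₂: 3774 (inert)
  CO₂: 0 + 2(170.1) = 340.2
  H₂O: 0 + 2(170.1) = 340.2
Dry total = 4608 mol/s; y_N₂ (dry) = 3774 / 4608 = 0.8188.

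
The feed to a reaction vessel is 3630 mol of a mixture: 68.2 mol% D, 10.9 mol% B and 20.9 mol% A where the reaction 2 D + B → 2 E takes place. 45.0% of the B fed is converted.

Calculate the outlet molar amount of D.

B reacted = 0.45 × 395.7 = 178.1 mol; ν_B = −1, so ξ = 178.1/1 = 178.1 mol.
Outlet amounts (n = n₀ + ν ξ):
  D: 2476 − 2(178.1) = 2120
  B: 395.7 − 1(178.1) = 217.6
  E: 0 + 2(178.1) = 356.1
  A: 758.7 (inert)

2120 mol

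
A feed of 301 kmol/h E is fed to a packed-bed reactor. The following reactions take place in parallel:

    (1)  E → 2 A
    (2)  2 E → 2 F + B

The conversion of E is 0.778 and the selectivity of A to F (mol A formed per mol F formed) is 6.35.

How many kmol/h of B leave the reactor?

28 kmol/h

Conversion of E: E consumed = 0.778 × 301 = 234.2 kmol/h = 1ξ₁ + 2ξ₂.
Selectivity: 2ξ₁ / (2ξ₂) = 6.35 → ξ₁ = 6.35 ξ₂.
Substitute: (1·6.35 + 2) ξ₂ = 234.2 → ξ₂ = 28.05 kmol/h, ξ₁ = 178.1 kmol/h.
Outlet amounts (n = n₀ + Σ ν·ξ):
  E: 301 − 1(178.1) − 2(28.05) = 66.82
  A: 0 + 2(178.1) = 356.2
  F: 0 + 2(28.05) = 56.09
  B: 0 + 1(28.05) = 28.05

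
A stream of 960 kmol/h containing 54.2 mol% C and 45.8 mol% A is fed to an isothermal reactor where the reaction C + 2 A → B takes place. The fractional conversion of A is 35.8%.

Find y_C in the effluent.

A reacted = 0.358 × 439.7 = 157.4 kmol/h; ν_A = −2, so ξ = 157.4/2 = 78.7 kmol/h.
Outlet amounts (n = n₀ + ν ξ):
  C: 520.3 − 1(78.7) = 441.6
  A: 439.7 − 2(78.7) = 282.3
  B: 0 + 1(78.7) = 78.7
Total out = 802.6 kmol/h; y_C = 441.6 / 802.6 = 0.5502.

0.55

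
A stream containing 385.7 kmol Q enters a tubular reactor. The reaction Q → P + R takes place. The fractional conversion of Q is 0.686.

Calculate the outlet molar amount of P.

265 kmol

Q reacted = 0.686 × 385.7 = 264.6 kmol; ν_Q = −1, so ξ = 264.6/1 = 264.6 kmol.
Outlet amounts (n = n₀ + ν ξ):
  Q: 385.7 − 1(264.6) = 121.1
  P: 0 + 1(264.6) = 264.6
  R: 0 + 1(264.6) = 264.6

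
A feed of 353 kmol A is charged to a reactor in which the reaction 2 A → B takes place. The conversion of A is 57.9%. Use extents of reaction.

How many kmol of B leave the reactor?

A reacted = 0.579 × 353 = 204.4 kmol; ν_A = −2, so ξ = 204.4/2 = 102.2 kmol.
Outlet amounts (n = n₀ + ν ξ):
  A: 353 − 2(102.2) = 148.6
  B: 0 + 1(102.2) = 102.2

102 kmol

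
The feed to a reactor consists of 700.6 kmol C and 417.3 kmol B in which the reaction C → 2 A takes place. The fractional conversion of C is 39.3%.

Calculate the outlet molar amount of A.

C reacted = 0.393 × 700.6 = 275.3 kmol; ν_C = −1, so ξ = 275.3/1 = 275.3 kmol.
Outlet amounts (n = n₀ + ν ξ):
  C: 700.6 − 1(275.3) = 425.3
  A: 0 + 2(275.3) = 550.7
  B: 417.3 (inert)

551 kmol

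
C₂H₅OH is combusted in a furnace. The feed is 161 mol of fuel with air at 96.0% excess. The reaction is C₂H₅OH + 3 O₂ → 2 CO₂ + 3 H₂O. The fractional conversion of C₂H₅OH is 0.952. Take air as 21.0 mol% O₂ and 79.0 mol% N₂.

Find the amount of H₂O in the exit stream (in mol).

Stoichiometric O₂ = 3 × 161 = 483 mol; O₂ fed = 483 × 1.960 = 946.7 mol.
N₂ fed = 946.7 × 79/21 = 3561 mol.
Fuel reacted = 0.952 × 161 → ξ = 153.3 mol.
Outlet (n = n₀ + ν ξ):
  C₂H₅OH: 161 − 1(153.3) = 7.728
  O₂: 946.7 − 3(153.3) = 486.9
  N₂: 3561 (inert)
  CO₂: 0 + 2(153.3) = 306.5
  H₂O: 0 + 3(153.3) = 459.8

460 mol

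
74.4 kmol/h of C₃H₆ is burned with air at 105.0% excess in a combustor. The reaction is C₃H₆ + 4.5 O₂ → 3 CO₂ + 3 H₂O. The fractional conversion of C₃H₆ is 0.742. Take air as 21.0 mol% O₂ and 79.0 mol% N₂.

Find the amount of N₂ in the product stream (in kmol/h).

2580 kmol/h

Stoichiometric O₂ = 4.5 × 74.4 = 334.8 kmol/h; O₂ fed = 334.8 × 2.050 = 686.3 kmol/h.
N₂ fed = 686.3 × 79/21 = 2582 kmol/h.
Fuel reacted = 0.742 × 74.4 → ξ = 55.2 kmol/h.
Outlet (n = n₀ + ν ξ):
  C₃H₆: 74.4 − 1(55.2) = 19.2
  O₂: 686.3 − 4.5(55.2) = 437.9
  N₂: 2582 (inert)
  CO₂: 0 + 3(55.2) = 165.6
  H₂O: 0 + 3(55.2) = 165.6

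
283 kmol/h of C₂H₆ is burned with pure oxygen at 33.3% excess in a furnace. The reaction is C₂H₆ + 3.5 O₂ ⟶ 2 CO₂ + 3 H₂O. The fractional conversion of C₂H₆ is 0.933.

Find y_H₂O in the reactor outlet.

Stoichiometric O₂ = 3.5 × 283 = 990.5 kmol/h; O₂ fed = 990.5 × 1.333 = 1320 kmol/h.
Fuel reacted = 0.933 × 283 → ξ = 264 kmol/h.
Outlet (n = n₀ + ν ξ):
  C₂H₆: 283 − 1(264) = 18.96
  O₂: 1320 − 3.5(264) = 396.2
  CO₂: 0 + 2(264) = 528.1
  H₂O: 0 + 3(264) = 792.1
Total out = 1735 kmol/h; y_H₂O = 792.1 / 1735 = 0.4565.

0.456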